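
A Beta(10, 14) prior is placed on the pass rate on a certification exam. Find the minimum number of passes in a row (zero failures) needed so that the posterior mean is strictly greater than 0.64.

After k passes and 0 failures the posterior is Beta(10+k, 14), with mean (10+k)/(10+14+k).
Set (10+k)/(24+k) > 0.64 and solve: k > (0.64·24 − 10)/(1 − 0.64) = 14.889.
The smallest integer exceeding 14.889 is 15, and checking k=15: (25)/(39) = 0.6410 > 0.64.

k = 15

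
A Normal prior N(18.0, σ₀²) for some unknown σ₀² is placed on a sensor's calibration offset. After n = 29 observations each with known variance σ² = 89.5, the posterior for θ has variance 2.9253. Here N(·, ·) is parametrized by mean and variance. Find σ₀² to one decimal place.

Posterior precision equals prior precision plus data precision: 1/σ_n² = 1/σ₀² + n/σ².
So 1/σ₀² = 1/2.9253 − 29/89.5 = 0.341845 − 0.324022 = 0.017823.
Hence σ₀² = 1/0.017823 ≈ 56.1.

σ₀² = 56.1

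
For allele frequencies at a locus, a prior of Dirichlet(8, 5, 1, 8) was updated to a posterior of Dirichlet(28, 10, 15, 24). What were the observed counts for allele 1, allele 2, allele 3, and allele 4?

For a Dirichlet(α) prior with multinomial counts c, the posterior is Dirichlet(α + c) componentwise.
Counts are posterior − prior componentwise: 28−8=20, 10−5=5, 15−1=14, 24−8=16.

counts (20, 5, 14, 16)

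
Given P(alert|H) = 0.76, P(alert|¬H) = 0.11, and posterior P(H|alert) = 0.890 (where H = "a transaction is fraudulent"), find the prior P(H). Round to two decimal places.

P(H) = 0.54

Bayes' rule in odds form gives O(H|E) = O(H)·[P(E|H)/P(E|¬H)], hence O(H) = O(H|E)/LR.
Posterior odds = 0.890/(1−0.890) = 8.0909. LR = 0.76/0.11 = 6.9091.
Prior odds = 8.0909/6.9091 = 1.1710, so P(H) = 1.1710/(1+1.1710) ≈ 0.54.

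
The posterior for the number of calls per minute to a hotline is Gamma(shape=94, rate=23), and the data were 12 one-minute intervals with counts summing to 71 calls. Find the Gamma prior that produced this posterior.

Gamma–Poisson conjugacy: posterior shape = α + Σxᵢ, posterior rate = β + n.
So α = 94 − 71 = 23 and β = 23 − 12 = 11.

Gamma(shape=23, rate=11)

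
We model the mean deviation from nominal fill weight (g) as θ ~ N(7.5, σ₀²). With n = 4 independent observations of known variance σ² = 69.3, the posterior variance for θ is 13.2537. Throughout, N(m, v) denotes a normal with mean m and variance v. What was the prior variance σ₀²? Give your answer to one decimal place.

Posterior precision equals prior precision plus data precision: 1/σ_n² = 1/σ₀² + n/σ².
So 1/σ₀² = 1/13.2537 − 4/69.3 = 0.075451 − 0.057720 = 0.017731.
Hence σ₀² = 1/0.017731 ≈ 56.4.

σ₀² = 56.4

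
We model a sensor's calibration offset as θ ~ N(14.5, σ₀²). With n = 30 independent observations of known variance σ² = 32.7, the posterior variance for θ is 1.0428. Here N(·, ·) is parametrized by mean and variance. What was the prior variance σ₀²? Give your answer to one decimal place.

σ₀² = 24.1

For the Normal–Normal model with known σ², precisions add: τ_n = τ₀ + n/σ².
So 1/σ₀² = 1/1.0428 − 30/32.7 = 0.958957 − 0.917431 = 0.041526.
Hence σ₀² = 1/0.041526 ≈ 24.1.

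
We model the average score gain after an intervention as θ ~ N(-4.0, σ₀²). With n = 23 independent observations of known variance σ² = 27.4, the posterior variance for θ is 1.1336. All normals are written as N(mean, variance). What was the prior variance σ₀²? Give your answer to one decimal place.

Posterior precision equals prior precision plus data precision: 1/σ_n² = 1/σ₀² + n/σ².
So 1/σ₀² = 1/1.1336 − 23/27.4 = 0.882145 − 0.839416 = 0.042729.
Hence σ₀² = 1/0.042729 ≈ 23.4.

σ₀² = 23.4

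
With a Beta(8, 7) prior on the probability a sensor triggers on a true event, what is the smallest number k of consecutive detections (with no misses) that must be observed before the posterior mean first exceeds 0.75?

k = 14

After k detections and 0 misses the posterior is Beta(8+k, 7), with mean (8+k)/(8+7+k).
Set (8+k)/(15+k) > 0.75 and solve: k > (0.75·15 − 8)/(1 − 0.75) = 13.000.
The smallest integer exceeding 13.000 is 14, and checking k=14: (22)/(29) = 0.7586 > 0.75.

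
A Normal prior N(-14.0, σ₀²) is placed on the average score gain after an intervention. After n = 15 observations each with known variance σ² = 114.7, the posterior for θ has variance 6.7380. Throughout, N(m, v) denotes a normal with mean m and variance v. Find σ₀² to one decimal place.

σ₀² = 56.7

For the Normal–Normal model with known σ², precisions add: τ_n = τ₀ + n/σ².
So 1/σ₀² = 1/6.7380 − 15/114.7 = 0.148412 − 0.130776 = 0.017636.
Hence σ₀² = 1/0.017636 ≈ 56.7.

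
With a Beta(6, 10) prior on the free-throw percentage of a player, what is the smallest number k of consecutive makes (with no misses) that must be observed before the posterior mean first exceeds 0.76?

After k makes and 0 misses the posterior is Beta(6+k, 10), with mean (6+k)/(6+10+k).
Set (6+k)/(16+k) > 0.76 and solve: k > (0.76·16 − 6)/(1 − 0.76) = 25.667.
The smallest integer exceeding 25.667 is 26.

k = 26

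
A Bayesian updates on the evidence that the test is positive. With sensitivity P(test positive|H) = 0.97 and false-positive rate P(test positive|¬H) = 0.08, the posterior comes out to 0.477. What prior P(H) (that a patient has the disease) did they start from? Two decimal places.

Bayes' rule in odds form gives O(H|E) = O(H)·[P(E|H)/P(E|¬H)], hence O(H) = O(H|E)/LR.
Posterior odds = 0.477/(1−0.477) = 0.9120. LR = 0.97/0.08 = 12.1250.
Prior odds = 0.9120/12.1250 = 0.0752, so P(H) = 0.0752/(1+0.0752) ≈ 0.07.

P(H) = 0.07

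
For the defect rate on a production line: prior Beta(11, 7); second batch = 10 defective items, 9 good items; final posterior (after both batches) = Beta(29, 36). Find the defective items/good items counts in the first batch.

Sequential conjugate updates are equivalent to a single update on the pooled data, so total successes = posterior α − prior α and total failures = posterior β − prior β.
Total across both batches: 29−11=18 defective items, 36−7=29 good items.
Subtract the second batch: 18−10=8 defective items and 29−9=20 good items.

8 defective items and 20 good items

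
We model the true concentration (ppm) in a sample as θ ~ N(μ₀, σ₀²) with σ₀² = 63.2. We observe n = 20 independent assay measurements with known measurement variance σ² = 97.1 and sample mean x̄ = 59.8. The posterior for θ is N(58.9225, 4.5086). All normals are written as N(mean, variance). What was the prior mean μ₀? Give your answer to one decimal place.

μ₀ = 47.5

The posterior mean is a precision-weighted average: μ_n = (τ₀μ₀ + τ_data·x̄)/(τ₀+τ_data), with τ₀=1/σ₀² and τ_data=n/σ².
Here τ₀ = 1/63.2 = 0.015823 and τ_data = 20/97.1 = 0.205973, so τ_n = 0.221796.
Rearranging for μ₀: μ₀ = (μ_n·τ_n − τ_data·x̄)/τ₀ = (58.9225·0.221796 − 0.205973·59.8) / 0.015823 = 0.751589/0.015823 ≈ 47.5.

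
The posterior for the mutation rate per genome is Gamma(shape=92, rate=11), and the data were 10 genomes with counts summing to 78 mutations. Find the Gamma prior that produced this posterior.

A Gamma(α, β) prior (rate parametrization) on a Poisson rate with n observations summing to S gives posterior Gamma(α+S, β+n).
So α = 92 − 78 = 14 and β = 11 − 10 = 1.

Gamma(shape=14, rate=1)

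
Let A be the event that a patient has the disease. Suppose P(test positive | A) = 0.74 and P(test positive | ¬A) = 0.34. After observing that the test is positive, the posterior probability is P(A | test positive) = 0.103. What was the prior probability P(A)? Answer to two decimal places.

P(A) = 0.05

In odds form, posterior odds = prior odds × likelihood ratio, so prior odds = posterior odds ÷ LR.
Posterior odds = 0.103/(1−0.103) = 0.1148. LR = 0.74/0.34 = 2.1765.
Prior odds = 0.1148/2.1765 = 0.0527, so P(A) = 0.0527/(1+0.0527) ≈ 0.05.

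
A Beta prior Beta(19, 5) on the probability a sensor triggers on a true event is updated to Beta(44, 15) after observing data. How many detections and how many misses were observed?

A Beta(a, b) prior with s successes and f failures in binomial data gives a Beta(a+s, b+f) posterior.
Match parameters: s=44−19=25, f=15−5=10.

25 detections and 10 misses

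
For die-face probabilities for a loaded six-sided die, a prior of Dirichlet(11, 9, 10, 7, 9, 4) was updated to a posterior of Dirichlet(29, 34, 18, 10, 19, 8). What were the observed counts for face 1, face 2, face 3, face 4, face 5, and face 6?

counts (18, 25, 8, 3, 10, 4)

For a Dirichlet(α) prior with multinomial counts c, the posterior is Dirichlet(α + c) componentwise.
Counts are posterior − prior componentwise: 29−11=18, 34−9=25, 18−10=8, 10−7=3, 19−9=10, 8−4=4.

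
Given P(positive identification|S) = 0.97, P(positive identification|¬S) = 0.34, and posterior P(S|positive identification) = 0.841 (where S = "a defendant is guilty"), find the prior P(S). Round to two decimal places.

Bayes' rule in odds form gives O(S|E) = O(S)·[P(E|S)/P(E|¬S)], hence O(S) = O(S|E)/LR.
Posterior odds = 0.841/(1−0.841) = 5.2893. LR = 0.97/0.34 = 2.8529.
Prior odds = 5.2893/2.8529 = 1.8540, so P(S) = 1.8540/(1+1.8540) ≈ 0.65.

P(S) = 0.65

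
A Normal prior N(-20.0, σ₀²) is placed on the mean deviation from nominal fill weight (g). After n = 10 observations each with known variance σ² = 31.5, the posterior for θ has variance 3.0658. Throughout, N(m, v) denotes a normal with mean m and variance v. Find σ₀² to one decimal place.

σ₀² = 114.7

Posterior precision equals prior precision plus data precision: 1/σ_n² = 1/σ₀² + n/σ².
So 1/σ₀² = 1/3.0658 − 10/31.5 = 0.326179 − 0.317460 = 0.008719.
Hence σ₀² = 1/0.008719 ≈ 114.7.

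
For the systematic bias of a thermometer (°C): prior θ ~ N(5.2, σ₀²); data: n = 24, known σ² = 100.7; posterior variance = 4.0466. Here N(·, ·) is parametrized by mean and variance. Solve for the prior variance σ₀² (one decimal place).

Posterior precision equals prior precision plus data precision: 1/σ_n² = 1/σ₀² + n/σ².
So 1/σ₀² = 1/4.0466 − 24/100.7 = 0.247121 − 0.238332 = 0.008789.
Hence σ₀² = 1/0.008789 ≈ 113.8.

σ₀² = 113.8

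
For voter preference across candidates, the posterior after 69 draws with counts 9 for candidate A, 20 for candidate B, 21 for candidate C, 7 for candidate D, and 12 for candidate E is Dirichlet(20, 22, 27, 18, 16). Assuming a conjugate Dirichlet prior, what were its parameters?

For a Dirichlet(α) prior with multinomial counts c, the posterior is Dirichlet(α + c) componentwise.
Subtract each count from the matching posterior parameter: 20−9=11, 22−20=2, 27−21=6, 18−7=11, 16−12=4.

Dirichlet(11, 2, 6, 11, 4)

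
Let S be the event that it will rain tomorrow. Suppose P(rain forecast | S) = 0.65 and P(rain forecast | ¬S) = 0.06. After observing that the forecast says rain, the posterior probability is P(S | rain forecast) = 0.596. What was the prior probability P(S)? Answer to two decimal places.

In odds form, posterior odds = prior odds × likelihood ratio, so prior odds = posterior odds ÷ LR.
Posterior odds = 0.596/(1−0.596) = 1.4752. LR = 0.65/0.06 = 10.8333.
Prior odds = 1.4752/10.8333 = 0.1362, so P(S) = 0.1362/(1+0.1362) ≈ 0.12.

P(S) = 0.12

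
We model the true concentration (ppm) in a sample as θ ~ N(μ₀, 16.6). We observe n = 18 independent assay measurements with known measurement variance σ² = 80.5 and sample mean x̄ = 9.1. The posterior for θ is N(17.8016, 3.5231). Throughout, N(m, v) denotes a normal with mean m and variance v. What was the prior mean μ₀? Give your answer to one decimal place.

With known observation variance, the Normal–Normal posterior has precision τ_n = τ₀ + n/σ² and mean μ_n = (τ₀μ₀ + (n/σ²)x̄)/τ_n.
Here τ₀ = 1/16.6 = 0.060241 and τ_data = 18/80.5 = 0.223602, so τ_n = 0.283843.
Rearranging for μ₀: μ₀ = (μ_n·τ_n − τ_data·x̄)/τ₀ = (17.8016·0.283843 − 0.223602·9.1) / 0.060241 = 3.018081/0.060241 ≈ 50.1.

μ₀ = 50.1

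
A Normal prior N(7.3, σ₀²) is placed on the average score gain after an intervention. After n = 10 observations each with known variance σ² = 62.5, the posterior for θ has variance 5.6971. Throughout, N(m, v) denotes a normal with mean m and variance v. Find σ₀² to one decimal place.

Posterior precision equals prior precision plus data precision: 1/σ_n² = 1/σ₀² + n/σ².
So 1/σ₀² = 1/5.6971 − 10/62.5 = 0.175528 − 0.160000 = 0.015528.
Hence σ₀² = 1/0.015528 ≈ 64.4.

σ₀² = 64.4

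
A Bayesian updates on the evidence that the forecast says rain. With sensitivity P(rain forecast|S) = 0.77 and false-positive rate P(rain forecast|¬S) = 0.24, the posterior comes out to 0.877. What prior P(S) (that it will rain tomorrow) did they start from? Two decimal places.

P(S) = 0.69

In odds form, posterior odds = prior odds × likelihood ratio, so prior odds = posterior odds ÷ LR.
Posterior odds = 0.877/(1−0.877) = 7.1301. LR = 0.77/0.24 = 3.2083.
Prior odds = 7.1301/3.2083 = 2.2224, so P(S) = 2.2224/(1+2.2224) ≈ 0.69.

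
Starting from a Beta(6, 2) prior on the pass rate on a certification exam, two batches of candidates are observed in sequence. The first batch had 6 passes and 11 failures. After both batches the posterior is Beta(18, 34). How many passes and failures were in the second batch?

Because Beta–binomial updating is additive in the counts, the combined data contributed (α_post−α_prior, β_post−β_prior) successes and failures.
Total across both batches: 18−6=12 passes, 34−2=32 failures.
Subtract the first batch: 12−6=6 passes and 32−11=21 failures.

6 passes and 21 failures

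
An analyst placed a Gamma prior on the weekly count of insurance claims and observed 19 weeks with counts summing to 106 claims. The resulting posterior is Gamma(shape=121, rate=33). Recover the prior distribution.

A Gamma(α, β) prior (rate parametrization) on a Poisson rate with n observations summing to S gives posterior Gamma(α+S, β+n).
So α = 121 − 106 = 15 and β = 33 − 19 = 14.

Gamma(shape=15, rate=14)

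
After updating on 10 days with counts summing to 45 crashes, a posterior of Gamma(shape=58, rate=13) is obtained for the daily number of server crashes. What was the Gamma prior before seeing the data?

A Gamma(α, β) prior (rate parametrization) on a Poisson rate with n observations summing to S gives posterior Gamma(α+S, β+n).
So α = 58 − 45 = 13 and β = 13 − 10 = 3.

Gamma(shape=13, rate=3)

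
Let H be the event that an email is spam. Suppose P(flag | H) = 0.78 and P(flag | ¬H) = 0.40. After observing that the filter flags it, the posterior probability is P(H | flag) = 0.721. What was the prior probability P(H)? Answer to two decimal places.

P(H) = 0.57

Bayes' rule in odds form gives O(H|E) = O(H)·[P(E|H)/P(E|¬H)], hence O(H) = O(H|E)/LR.
Posterior odds = 0.721/(1−0.721) = 2.5842. LR = 0.78/0.40 = 1.9500.
Prior odds = 2.5842/1.9500 = 1.3252, so P(H) = 1.3252/(1+1.3252) ≈ 0.57.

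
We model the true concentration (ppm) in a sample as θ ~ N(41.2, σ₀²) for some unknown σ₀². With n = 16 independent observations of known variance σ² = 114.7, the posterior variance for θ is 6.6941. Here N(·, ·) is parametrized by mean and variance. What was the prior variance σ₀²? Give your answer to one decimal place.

For the Normal–Normal model with known σ², precisions add: τ_n = τ₀ + n/σ².
So 1/σ₀² = 1/6.6941 − 16/114.7 = 0.149385 − 0.139494 = 0.009891.
Hence σ₀² = 1/0.009891 ≈ 101.1.

σ₀² = 101.1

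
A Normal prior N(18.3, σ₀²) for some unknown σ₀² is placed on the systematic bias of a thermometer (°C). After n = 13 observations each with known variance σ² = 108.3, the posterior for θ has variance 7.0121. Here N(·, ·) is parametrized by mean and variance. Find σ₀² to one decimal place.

σ₀² = 44.3

Posterior precision equals prior precision plus data precision: 1/σ_n² = 1/σ₀² + n/σ².
So 1/σ₀² = 1/7.0121 − 13/108.3 = 0.142611 − 0.120037 = 0.022574.
Hence σ₀² = 1/0.022574 ≈ 44.3.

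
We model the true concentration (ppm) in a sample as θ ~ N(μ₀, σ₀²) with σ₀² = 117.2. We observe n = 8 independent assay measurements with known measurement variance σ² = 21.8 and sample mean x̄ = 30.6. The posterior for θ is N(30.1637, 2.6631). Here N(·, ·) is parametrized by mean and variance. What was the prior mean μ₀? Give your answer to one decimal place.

The posterior mean is a precision-weighted average: μ_n = (τ₀μ₀ + τ_data·x̄)/(τ₀+τ_data), with τ₀=1/σ₀² and τ_data=n/σ².
Here τ₀ = 1/117.2 = 0.008532 and τ_data = 8/21.8 = 0.366972, so τ_n = 0.375504.
Rearranging for μ₀: μ₀ = (μ_n·τ_n − τ_data·x̄)/τ₀ = (30.1637·0.375504 − 0.366972·30.6) / 0.008532 = 0.097247/0.008532 ≈ 11.4.

μ₀ = 11.4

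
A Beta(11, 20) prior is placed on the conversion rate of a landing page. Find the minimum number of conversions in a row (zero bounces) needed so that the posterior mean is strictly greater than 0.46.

After k conversions and 0 bounces the posterior is Beta(11+k, 20), with mean (11+k)/(11+20+k).
Set (11+k)/(31+k) > 0.46 and solve: k > (0.46·31 − 11)/(1 − 0.46) = 6.037.
The smallest integer exceeding 6.037 is 7, and checking k=7: (18)/(38) = 0.4737 > 0.46.

k = 7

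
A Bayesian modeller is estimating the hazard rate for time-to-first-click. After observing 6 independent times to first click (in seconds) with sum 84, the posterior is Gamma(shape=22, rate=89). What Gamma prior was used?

Gamma(shape=16, rate=5)

Gamma–exponential conjugacy: posterior shape = α + n, posterior rate = β + Σtᵢ.
So α = 22 − 6 = 16 and β = 89 − 84 = 5.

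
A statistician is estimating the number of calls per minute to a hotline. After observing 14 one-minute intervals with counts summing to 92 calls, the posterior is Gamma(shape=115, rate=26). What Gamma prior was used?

Gamma(shape=23, rate=12)

Gamma–Poisson conjugacy: posterior shape = α + Σxᵢ, posterior rate = β + n.
So α = 115 − 92 = 23 and β = 26 − 14 = 12.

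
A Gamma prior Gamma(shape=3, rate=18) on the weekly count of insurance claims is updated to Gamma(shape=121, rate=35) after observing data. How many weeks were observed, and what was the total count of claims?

Gamma–Poisson conjugacy: posterior shape = α + Σxᵢ, posterior rate = β + n.
Matching: Σxᵢ = 121 − 3 = 118 and n = 35 − 18 = 17.

n = 17 weeks with total 118 claims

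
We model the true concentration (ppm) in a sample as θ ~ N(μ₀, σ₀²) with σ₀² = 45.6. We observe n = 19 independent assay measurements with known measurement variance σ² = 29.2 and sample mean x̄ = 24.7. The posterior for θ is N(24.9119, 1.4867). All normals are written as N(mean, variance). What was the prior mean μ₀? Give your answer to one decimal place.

The posterior mean is a precision-weighted average: μ_n = (τ₀μ₀ + τ_data·x̄)/(τ₀+τ_data), with τ₀=1/σ₀² and τ_data=n/σ².
Here τ₀ = 1/45.6 = 0.021930 and τ_data = 19/29.2 = 0.650685, so τ_n = 0.672615.
Rearranging for μ₀: μ₀ = (μ_n·τ_n − τ_data·x̄)/τ₀ = (24.9119·0.672615 − 0.650685·24.7) / 0.021930 = 0.684198/0.021930 ≈ 31.2.

μ₀ = 31.2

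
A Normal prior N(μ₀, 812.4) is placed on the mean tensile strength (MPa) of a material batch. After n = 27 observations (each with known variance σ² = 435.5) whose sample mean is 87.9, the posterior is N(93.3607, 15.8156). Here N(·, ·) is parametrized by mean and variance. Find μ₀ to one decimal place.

μ₀ = 368.4

With known observation variance, the Normal–Normal posterior has precision τ_n = τ₀ + n/σ² and mean μ_n = (τ₀μ₀ + (n/σ²)x̄)/τ_n.
Here τ₀ = 1/812.4 = 0.001231 and τ_data = 27/435.5 = 0.061998, so τ_n = 0.063229.
Rearranging for μ₀: μ₀ = (μ_n·τ_n − τ_data·x̄)/τ₀ = (93.3607·0.063229 − 0.061998·87.9) / 0.001231 = 0.453480/0.001231 ≈ 368.4.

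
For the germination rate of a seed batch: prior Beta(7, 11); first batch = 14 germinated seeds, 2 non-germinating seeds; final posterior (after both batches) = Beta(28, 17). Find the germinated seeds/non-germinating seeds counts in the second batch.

Because Beta–binomial updating is additive in the counts, the combined data contributed (α_post−α_prior, β_post−β_prior) successes and failures.
Total across both batches: 28−7=21 germinated seeds, 17−11=6 non-germinating seeds.
Subtract the first batch: 21−14=7 germinated seeds and 6−2=4 non-germinating seeds.

7 germinated seeds and 4 non-germinating seeds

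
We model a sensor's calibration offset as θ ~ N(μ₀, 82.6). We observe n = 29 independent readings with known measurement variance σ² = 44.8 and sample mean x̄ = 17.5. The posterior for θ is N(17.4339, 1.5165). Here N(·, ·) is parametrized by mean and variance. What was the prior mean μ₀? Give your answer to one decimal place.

μ₀ = 13.9

The posterior mean is a precision-weighted average: μ_n = (τ₀μ₀ + τ_data·x̄)/(τ₀+τ_data), with τ₀=1/σ₀² and τ_data=n/σ².
Here τ₀ = 1/82.6 = 0.012107 and τ_data = 29/44.8 = 0.647321, so τ_n = 0.659428.
Rearranging for μ₀: μ₀ = (μ_n·τ_n − τ_data·x̄)/τ₀ = (17.4339·0.659428 − 0.647321·17.5) / 0.012107 = 0.168284/0.012107 ≈ 13.9.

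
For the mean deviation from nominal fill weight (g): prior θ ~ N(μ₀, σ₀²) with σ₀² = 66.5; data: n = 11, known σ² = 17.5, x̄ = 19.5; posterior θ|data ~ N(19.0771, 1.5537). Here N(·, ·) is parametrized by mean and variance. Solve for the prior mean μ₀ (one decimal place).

The posterior mean is a precision-weighted average: μ_n = (τ₀μ₀ + τ_data·x̄)/(τ₀+τ_data), with τ₀=1/σ₀² and τ_data=n/σ².
Here τ₀ = 1/66.5 = 0.015038 and τ_data = 11/17.5 = 0.628571, so τ_n = 0.643609.
Rearranging for μ₀: μ₀ = (μ_n·τ_n − τ_data·x̄)/τ₀ = (19.0771·0.643609 − 0.628571·19.5) / 0.015038 = 0.021059/0.015038 ≈ 1.4.

μ₀ = 1.4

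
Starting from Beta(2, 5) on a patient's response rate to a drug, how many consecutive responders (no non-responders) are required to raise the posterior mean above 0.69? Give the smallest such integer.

k = 10

After k responders and 0 non-responders the posterior is Beta(2+k, 5), with mean (2+k)/(2+5+k).
Set (2+k)/(7+k) > 0.69 and solve: k > (0.69·7 − 2)/(1 − 0.69) = 9.129.
The smallest integer exceeding 9.129 is 10.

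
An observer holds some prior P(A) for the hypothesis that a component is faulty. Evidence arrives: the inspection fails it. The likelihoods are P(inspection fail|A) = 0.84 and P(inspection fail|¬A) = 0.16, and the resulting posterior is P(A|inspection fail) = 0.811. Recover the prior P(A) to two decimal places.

P(A) = 0.45

In odds form, posterior odds = prior odds × likelihood ratio, so prior odds = posterior odds ÷ LR.
Posterior odds = 0.811/(1−0.811) = 4.2910. LR = 0.84/0.16 = 5.2500.
Prior odds = 4.2910/5.2500 = 0.8173, so P(A) = 0.8173/(1+0.8173) ≈ 0.45.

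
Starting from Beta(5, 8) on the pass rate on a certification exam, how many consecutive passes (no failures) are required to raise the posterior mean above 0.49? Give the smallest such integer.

k = 3

After k passes and 0 failures the posterior is Beta(5+k, 8), with mean (5+k)/(5+8+k).
Set (5+k)/(13+k) > 0.49 and solve: k > (0.49·13 − 5)/(1 − 0.49) = 2.686.
The smallest integer exceeding 2.686 is 3, and checking k=3: (8)/(16) = 0.5000 > 0.49.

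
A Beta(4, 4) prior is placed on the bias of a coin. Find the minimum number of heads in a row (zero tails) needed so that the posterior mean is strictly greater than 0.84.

k = 18

After k heads and 0 tails the posterior is Beta(4+k, 4), with mean (4+k)/(4+4+k).
Set (4+k)/(8+k) > 0.84 and solve: k > (0.84·8 − 4)/(1 − 0.84) = 17.000.
The smallest integer exceeding 17.000 is 18.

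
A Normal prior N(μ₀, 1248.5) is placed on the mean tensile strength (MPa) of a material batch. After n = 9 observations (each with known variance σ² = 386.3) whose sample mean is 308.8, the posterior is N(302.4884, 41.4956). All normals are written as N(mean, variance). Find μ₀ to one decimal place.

μ₀ = 118.9

With known observation variance, the Normal–Normal posterior has precision τ_n = τ₀ + n/σ² and mean μ_n = (τ₀μ₀ + (n/σ²)x̄)/τ_n.
Here τ₀ = 1/1248.5 = 0.000801 and τ_data = 9/386.3 = 0.023298, so τ_n = 0.024099.
Rearranging for μ₀: μ₀ = (μ_n·τ_n − τ_data·x̄)/τ₀ = (302.4884·0.024099 − 0.023298·308.8) / 0.000801 = 0.095246/0.000801 ≈ 118.9.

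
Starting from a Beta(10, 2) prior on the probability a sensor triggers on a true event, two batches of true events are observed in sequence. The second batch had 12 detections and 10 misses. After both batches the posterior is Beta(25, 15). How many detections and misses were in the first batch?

3 detections and 3 misses

Because Beta–binomial updating is additive in the counts, the combined data contributed (α_post−α_prior, β_post−β_prior) successes and failures.
Total across both batches: 25−10=15 detections, 15−2=13 misses.
Subtract the second batch: 15−12=3 detections and 13−10=3 misses.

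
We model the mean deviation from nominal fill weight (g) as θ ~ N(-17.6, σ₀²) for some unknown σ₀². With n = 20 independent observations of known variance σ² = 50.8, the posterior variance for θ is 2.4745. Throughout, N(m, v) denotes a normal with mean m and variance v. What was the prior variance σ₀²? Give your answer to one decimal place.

For the Normal–Normal model with known σ², precisions add: τ_n = τ₀ + n/σ².
So 1/σ₀² = 1/2.4745 − 20/50.8 = 0.404122 − 0.393701 = 0.010421.
Hence σ₀² = 1/0.010421 ≈ 96.0.

σ₀² = 96.0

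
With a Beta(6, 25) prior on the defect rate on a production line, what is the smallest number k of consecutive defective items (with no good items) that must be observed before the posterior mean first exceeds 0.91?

After k defective items and 0 good items the posterior is Beta(6+k, 25), with mean (6+k)/(6+25+k).
Set (6+k)/(31+k) > 0.91 and solve: k > (0.91·31 − 6)/(1 − 0.91) = 246.778.
The smallest integer exceeding 246.778 is 247, and checking k=247: (253)/(278) = 0.9101 > 0.91.

k = 247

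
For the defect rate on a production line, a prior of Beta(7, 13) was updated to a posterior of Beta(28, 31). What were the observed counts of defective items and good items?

21 defective items and 18 good items

Under Beta–binomial conjugacy the posterior parameters are (α+s, β+f).
So s = 28 − 7 = 21 and f = 31 − 13 = 18.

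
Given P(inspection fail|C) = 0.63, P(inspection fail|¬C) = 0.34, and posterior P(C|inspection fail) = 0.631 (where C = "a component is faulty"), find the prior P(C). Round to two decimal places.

In odds form, posterior odds = prior odds × likelihood ratio, so prior odds = posterior odds ÷ LR.
Posterior odds = 0.631/(1−0.631) = 1.7100. LR = 0.63/0.34 = 1.8529.
Prior odds = 1.7100/1.8529 = 0.9229, so P(C) = 0.9229/(1+0.9229) ≈ 0.48.

P(C) = 0.48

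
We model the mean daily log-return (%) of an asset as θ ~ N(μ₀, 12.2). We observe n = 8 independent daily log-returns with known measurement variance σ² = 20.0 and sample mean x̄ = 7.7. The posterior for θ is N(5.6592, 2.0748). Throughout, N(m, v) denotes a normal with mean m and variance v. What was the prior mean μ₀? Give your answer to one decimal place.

μ₀ = -4.3

With known observation variance, the Normal–Normal posterior has precision τ_n = τ₀ + n/σ² and mean μ_n = (τ₀μ₀ + (n/σ²)x̄)/τ_n.
Here τ₀ = 1/12.2 = 0.081967 and τ_data = 8/20.0 = 0.400000, so τ_n = 0.481967.
Rearranging for μ₀: μ₀ = (μ_n·τ_n − τ_data·x̄)/τ₀ = (5.6592·0.481967 − 0.400000·7.7) / 0.081967 = -0.352452/0.081967 ≈ -4.3.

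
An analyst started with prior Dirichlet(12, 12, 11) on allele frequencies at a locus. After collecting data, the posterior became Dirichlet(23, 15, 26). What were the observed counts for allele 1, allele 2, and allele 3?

For a Dirichlet(α) prior with multinomial counts c, the posterior is Dirichlet(α + c) componentwise.
Counts are posterior − prior componentwise: 23−12=11, 15−12=3, 26−11=15.

counts (11, 3, 15)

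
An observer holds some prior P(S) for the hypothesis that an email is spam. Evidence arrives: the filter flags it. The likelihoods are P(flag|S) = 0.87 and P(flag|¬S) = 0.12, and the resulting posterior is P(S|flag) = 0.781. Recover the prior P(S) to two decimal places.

P(S) = 0.33

Bayes' rule in odds form gives O(S|E) = O(S)·[P(E|S)/P(E|¬S)], hence O(S) = O(S|E)/LR.
Posterior odds = 0.781/(1−0.781) = 3.5662. LR = 0.87/0.12 = 7.2500.
Prior odds = 3.5662/7.2500 = 0.4919, so P(S) = 0.4919/(1+0.4919) ≈ 0.33.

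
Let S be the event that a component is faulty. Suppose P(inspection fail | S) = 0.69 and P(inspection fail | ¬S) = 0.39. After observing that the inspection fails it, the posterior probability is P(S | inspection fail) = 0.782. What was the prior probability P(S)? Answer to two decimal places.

Bayes' rule in odds form gives O(S|E) = O(S)·[P(E|S)/P(E|¬S)], hence O(S) = O(S|E)/LR.
Posterior odds = 0.782/(1−0.782) = 3.5872. LR = 0.69/0.39 = 1.7692.
Prior odds = 3.5872/1.7692 = 2.0276, so P(S) = 2.0276/(1+2.0276) ≈ 0.67.

P(S) = 0.67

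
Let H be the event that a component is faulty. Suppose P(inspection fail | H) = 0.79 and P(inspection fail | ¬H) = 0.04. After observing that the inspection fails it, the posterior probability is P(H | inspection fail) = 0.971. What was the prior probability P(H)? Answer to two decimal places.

Bayes' rule in odds form gives O(H|E) = O(H)·[P(E|H)/P(E|¬H)], hence O(H) = O(H|E)/LR.
Posterior odds = 0.971/(1−0.971) = 33.4828. LR = 0.79/0.04 = 19.7500.
Prior odds = 33.4828/19.7500 = 1.6953, so P(H) = 1.6953/(1+1.6953) ≈ 0.63.

P(H) = 0.63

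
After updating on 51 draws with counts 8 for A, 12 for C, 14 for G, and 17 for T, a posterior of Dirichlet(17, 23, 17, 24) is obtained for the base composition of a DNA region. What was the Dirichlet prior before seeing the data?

For a Dirichlet(α) prior with multinomial counts c, the posterior is Dirichlet(α + c) componentwise.
Subtract each count from the matching posterior parameter: 17−8=9, 23−12=11, 17−14=3, 24−17=7.

Dirichlet(9, 11, 3, 7)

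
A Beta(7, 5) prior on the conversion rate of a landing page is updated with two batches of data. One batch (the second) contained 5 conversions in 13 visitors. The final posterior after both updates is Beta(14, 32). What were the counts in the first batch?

Because Beta–binomial updating is additive in the counts, the combined data contributed (α_post−α_prior, β_post−β_prior) successes and failures.
Total across both batches: 14−7=7 conversions, 32−5=27 bounces.
Subtract the second batch: 7−5=2 conversions and 27−8=19 bounces.

2 conversions and 19 bounces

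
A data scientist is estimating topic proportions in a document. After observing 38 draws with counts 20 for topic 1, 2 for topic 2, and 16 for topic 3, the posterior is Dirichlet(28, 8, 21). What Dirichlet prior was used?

Dirichlet(8, 6, 5)

For a Dirichlet(α) prior with multinomial counts c, the posterior is Dirichlet(α + c) componentwise.
Subtract each count from the matching posterior parameter: 28−20=8, 8−2=6, 21−16=5.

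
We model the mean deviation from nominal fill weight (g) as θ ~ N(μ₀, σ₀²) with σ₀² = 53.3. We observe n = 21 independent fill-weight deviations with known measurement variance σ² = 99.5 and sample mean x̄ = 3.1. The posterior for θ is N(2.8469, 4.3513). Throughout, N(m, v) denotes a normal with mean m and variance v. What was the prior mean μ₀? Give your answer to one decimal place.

With known observation variance, the Normal–Normal posterior has precision τ_n = τ₀ + n/σ² and mean μ_n = (τ₀μ₀ + (n/σ²)x̄)/τ_n.
Here τ₀ = 1/53.3 = 0.018762 and τ_data = 21/99.5 = 0.211055, so τ_n = 0.229817.
Rearranging for μ₀: μ₀ = (μ_n·τ_n − τ_data·x̄)/τ₀ = (2.8469·0.229817 − 0.211055·3.1) / 0.018762 = -0.000004/0.018762 ≈ 0.0.

μ₀ = 0.0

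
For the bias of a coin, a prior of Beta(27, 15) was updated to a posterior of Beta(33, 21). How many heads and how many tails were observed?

6 heads and 6 tails

Under Beta–binomial conjugacy the posterior parameters are (α+s, β+f).
So s = 33 − 27 = 6 and f = 21 − 15 = 6.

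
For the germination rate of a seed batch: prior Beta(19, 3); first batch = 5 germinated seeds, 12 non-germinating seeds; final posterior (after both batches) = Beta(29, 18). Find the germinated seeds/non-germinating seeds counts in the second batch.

5 germinated seeds and 3 non-germinating seeds

Sequential conjugate updates are equivalent to a single update on the pooled data, so total successes = posterior α − prior α and total failures = posterior β − prior β.
Total across both batches: 29−19=10 germinated seeds, 18−3=15 non-germinating seeds.
Subtract the first batch: 10−5=5 germinated seeds and 15−12=3 non-germinating seeds.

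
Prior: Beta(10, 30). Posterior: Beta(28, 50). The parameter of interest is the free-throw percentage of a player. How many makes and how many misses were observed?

18 makes and 20 misses

Under Beta–binomial conjugacy the posterior parameters are (a+s, b+f).
Match parameters: s=28−10=18, f=50−30=20.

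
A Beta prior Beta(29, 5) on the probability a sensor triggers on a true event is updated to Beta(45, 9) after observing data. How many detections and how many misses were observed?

Under Beta–binomial conjugacy the posterior parameters are (α+s, β+f).
Match parameters: s=45−29=16, f=9−5=4.

16 detections and 4 misses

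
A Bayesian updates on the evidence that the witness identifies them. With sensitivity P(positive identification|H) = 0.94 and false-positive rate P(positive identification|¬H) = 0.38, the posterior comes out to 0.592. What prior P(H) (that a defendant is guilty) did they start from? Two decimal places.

P(H) = 0.37

In odds form, posterior odds = prior odds × likelihood ratio, so prior odds = posterior odds ÷ LR.
Posterior odds = 0.592/(1−0.592) = 1.4510. LR = 0.94/0.38 = 2.4737.
Prior odds = 1.4510/2.4737 = 0.5866, so P(H) = 0.5866/(1+0.5866) ≈ 0.37.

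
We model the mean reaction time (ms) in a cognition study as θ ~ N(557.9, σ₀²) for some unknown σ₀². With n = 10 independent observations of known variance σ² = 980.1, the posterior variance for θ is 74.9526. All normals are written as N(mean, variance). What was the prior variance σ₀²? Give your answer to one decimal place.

σ₀² = 318.6

Posterior precision equals prior precision plus data precision: 1/σ_n² = 1/σ₀² + n/σ².
So 1/σ₀² = 1/74.9526 − 10/980.1 = 0.013342 − 0.010203 = 0.003139.
Hence σ₀² = 1/0.003139 ≈ 318.6.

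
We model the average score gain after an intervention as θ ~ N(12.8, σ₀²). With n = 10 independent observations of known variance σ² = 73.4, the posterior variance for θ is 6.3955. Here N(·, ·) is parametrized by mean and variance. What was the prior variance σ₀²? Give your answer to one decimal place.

σ₀² = 49.7

Posterior precision equals prior precision plus data precision: 1/σ_n² = 1/σ₀² + n/σ².
So 1/σ₀² = 1/6.3955 − 10/73.4 = 0.156360 − 0.136240 = 0.020120.
Hence σ₀² = 1/0.020120 ≈ 49.7.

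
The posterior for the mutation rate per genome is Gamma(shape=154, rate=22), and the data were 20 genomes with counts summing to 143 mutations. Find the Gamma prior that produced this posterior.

Gamma(shape=11, rate=2)

Gamma–Poisson conjugacy: posterior shape = α + Σxᵢ, posterior rate = β + n.
So α = 154 − 143 = 11 and β = 22 − 20 = 2.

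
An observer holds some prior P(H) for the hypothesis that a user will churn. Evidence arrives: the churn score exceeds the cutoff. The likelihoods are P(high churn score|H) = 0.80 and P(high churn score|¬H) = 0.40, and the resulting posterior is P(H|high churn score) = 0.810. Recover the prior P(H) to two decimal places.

Bayes' rule in odds form gives O(H|E) = O(H)·[P(E|H)/P(E|¬H)], hence O(H) = O(H|E)/LR.
Posterior odds = 0.810/(1−0.810) = 4.2632. LR = 0.80/0.40 = 2.0000.
Prior odds = 4.2632/2.0000 = 2.1316, so P(H) = 2.1316/(1+2.1316) ≈ 0.68.

P(H) = 0.68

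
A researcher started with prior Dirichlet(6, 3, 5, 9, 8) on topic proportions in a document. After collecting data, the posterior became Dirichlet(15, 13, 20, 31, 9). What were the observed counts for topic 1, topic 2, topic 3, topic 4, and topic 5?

For a Dirichlet(α) prior with multinomial counts c, the posterior is Dirichlet(α + c) componentwise.
Counts are posterior − prior componentwise: 15−6=9, 13−3=10, 20−5=15, 31−9=22, 9−8=1.

counts (9, 10, 15, 22, 1)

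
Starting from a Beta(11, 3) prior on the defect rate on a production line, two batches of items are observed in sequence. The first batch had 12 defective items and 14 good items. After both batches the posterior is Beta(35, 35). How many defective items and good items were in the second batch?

12 defective items and 18 good items

Sequential conjugate updates are equivalent to a single update on the pooled data, so total successes = posterior α − prior α and total failures = posterior β − prior β.
Total across both batches: 35−11=24 defective items, 35−3=32 good items.
Subtract the first batch: 24−12=12 defective items and 32−14=18 good items.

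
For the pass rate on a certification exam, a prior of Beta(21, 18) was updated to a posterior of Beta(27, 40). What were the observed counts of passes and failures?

6 passes and 22 failures

A Beta(a, b) prior with s successes and f failures in binomial data gives a Beta(a+s, b+f) posterior.
Match parameters: s=27−21=6, f=40−18=22.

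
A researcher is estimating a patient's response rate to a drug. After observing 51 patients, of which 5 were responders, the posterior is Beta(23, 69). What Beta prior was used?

Under Beta–binomial conjugacy the posterior parameters are (a+s, b+f).
So a = 23 − 5 = 18 and b = 69 − 46 = 23.

Beta(18, 23)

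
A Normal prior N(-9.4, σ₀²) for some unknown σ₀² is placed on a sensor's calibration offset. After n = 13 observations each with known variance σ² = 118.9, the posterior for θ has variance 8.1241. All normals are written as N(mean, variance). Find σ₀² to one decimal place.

σ₀² = 72.7

Posterior precision equals prior precision plus data precision: 1/σ_n² = 1/σ₀² + n/σ².
So 1/σ₀² = 1/8.1241 − 13/118.9 = 0.123091 − 0.109336 = 0.013755.
Hence σ₀² = 1/0.013755 ≈ 72.7.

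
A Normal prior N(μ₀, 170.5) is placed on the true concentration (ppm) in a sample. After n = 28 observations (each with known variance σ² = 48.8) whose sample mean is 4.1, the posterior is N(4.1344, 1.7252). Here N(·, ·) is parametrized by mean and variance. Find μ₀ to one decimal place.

μ₀ = 7.5

With known observation variance, the Normal–Normal posterior has precision τ_n = τ₀ + n/σ² and mean μ_n = (τ₀μ₀ + (n/σ²)x̄)/τ_n.
Here τ₀ = 1/170.5 = 0.005865 and τ_data = 28/48.8 = 0.573770, so τ_n = 0.579635.
Rearranging for μ₀: μ₀ = (μ_n·τ_n − τ_data·x̄)/τ₀ = (4.1344·0.579635 − 0.573770·4.1) / 0.005865 = 0.043986/0.005865 ≈ 7.5.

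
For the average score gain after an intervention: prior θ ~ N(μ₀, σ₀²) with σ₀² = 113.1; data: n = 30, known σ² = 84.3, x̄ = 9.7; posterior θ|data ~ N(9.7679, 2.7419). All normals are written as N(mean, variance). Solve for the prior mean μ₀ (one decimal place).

With known observation variance, the Normal–Normal posterior has precision τ_n = τ₀ + n/σ² and mean μ_n = (τ₀μ₀ + (n/σ²)x̄)/τ_n.
Here τ₀ = 1/113.1 = 0.008842 and τ_data = 30/84.3 = 0.355872, so τ_n = 0.364714.
Rearranging for μ₀: μ₀ = (μ_n·τ_n − τ_data·x̄)/τ₀ = (9.7679·0.364714 − 0.355872·9.7) / 0.008842 = 0.110531/0.008842 ≈ 12.5.

μ₀ = 12.5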